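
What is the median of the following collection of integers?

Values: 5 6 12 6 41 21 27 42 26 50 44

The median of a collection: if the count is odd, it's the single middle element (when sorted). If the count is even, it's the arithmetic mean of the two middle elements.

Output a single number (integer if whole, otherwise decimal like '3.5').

Step 1: insert 5 -> lo=[5] (size 1, max 5) hi=[] (size 0) -> median=5
Step 2: insert 6 -> lo=[5] (size 1, max 5) hi=[6] (size 1, min 6) -> median=5.5
Step 3: insert 12 -> lo=[5, 6] (size 2, max 6) hi=[12] (size 1, min 12) -> median=6
Step 4: insert 6 -> lo=[5, 6] (size 2, max 6) hi=[6, 12] (size 2, min 6) -> median=6
Step 5: insert 41 -> lo=[5, 6, 6] (size 3, max 6) hi=[12, 41] (size 2, min 12) -> median=6
Step 6: insert 21 -> lo=[5, 6, 6] (size 3, max 6) hi=[12, 21, 41] (size 3, min 12) -> median=9
Step 7: insert 27 -> lo=[5, 6, 6, 12] (size 4, max 12) hi=[21, 27, 41] (size 3, min 21) -> median=12
Step 8: insert 42 -> lo=[5, 6, 6, 12] (size 4, max 12) hi=[21, 27, 41, 42] (size 4, min 21) -> median=16.5
Step 9: insert 26 -> lo=[5, 6, 6, 12, 21] (size 5, max 21) hi=[26, 27, 41, 42] (size 4, min 26) -> median=21
Step 10: insert 50 -> lo=[5, 6, 6, 12, 21] (size 5, max 21) hi=[26, 27, 41, 42, 50] (size 5, min 26) -> median=23.5
Step 11: insert 44 -> lo=[5, 6, 6, 12, 21, 26] (size 6, max 26) hi=[27, 41, 42, 44, 50] (size 5, min 27) -> median=26

Answer: 26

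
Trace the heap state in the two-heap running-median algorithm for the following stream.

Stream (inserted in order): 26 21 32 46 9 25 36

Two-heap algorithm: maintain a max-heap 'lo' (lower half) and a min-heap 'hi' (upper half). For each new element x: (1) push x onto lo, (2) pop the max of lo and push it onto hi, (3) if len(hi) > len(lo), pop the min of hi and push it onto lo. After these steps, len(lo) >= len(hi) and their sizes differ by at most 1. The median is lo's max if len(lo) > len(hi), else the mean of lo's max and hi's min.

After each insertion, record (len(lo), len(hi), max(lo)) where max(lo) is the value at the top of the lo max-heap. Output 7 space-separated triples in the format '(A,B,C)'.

Step 1: insert 26 -> lo=[26] hi=[] -> (len(lo)=1, len(hi)=0, max(lo)=26)
Step 2: insert 21 -> lo=[21] hi=[26] -> (len(lo)=1, len(hi)=1, max(lo)=21)
Step 3: insert 32 -> lo=[21, 26] hi=[32] -> (len(lo)=2, len(hi)=1, max(lo)=26)
Step 4: insert 46 -> lo=[21, 26] hi=[32, 46] -> (len(lo)=2, len(hi)=2, max(lo)=26)
Step 5: insert 9 -> lo=[9, 21, 26] hi=[32, 46] -> (len(lo)=3, len(hi)=2, max(lo)=26)
Step 6: insert 25 -> lo=[9, 21, 25] hi=[26, 32, 46] -> (len(lo)=3, len(hi)=3, max(lo)=25)
Step 7: insert 36 -> lo=[9, 21, 25, 26] hi=[32, 36, 46] -> (len(lo)=4, len(hi)=3, max(lo)=26)

Answer: (1,0,26) (1,1,21) (2,1,26) (2,2,26) (3,2,26) (3,3,25) (4,3,26)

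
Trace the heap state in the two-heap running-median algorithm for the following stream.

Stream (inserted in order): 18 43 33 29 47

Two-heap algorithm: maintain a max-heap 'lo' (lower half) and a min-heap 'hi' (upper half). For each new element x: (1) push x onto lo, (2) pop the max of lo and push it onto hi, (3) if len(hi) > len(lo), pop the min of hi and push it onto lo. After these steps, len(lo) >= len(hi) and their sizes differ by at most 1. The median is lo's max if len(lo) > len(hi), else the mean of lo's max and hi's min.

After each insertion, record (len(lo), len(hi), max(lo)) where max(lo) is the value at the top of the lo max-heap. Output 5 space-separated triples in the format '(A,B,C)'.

Step 1: insert 18 -> lo=[18] hi=[] -> (len(lo)=1, len(hi)=0, max(lo)=18)
Step 2: insert 43 -> lo=[18] hi=[43] -> (len(lo)=1, len(hi)=1, max(lo)=18)
Step 3: insert 33 -> lo=[18, 33] hi=[43] -> (len(lo)=2, len(hi)=1, max(lo)=33)
Step 4: insert 29 -> lo=[18, 29] hi=[33, 43] -> (len(lo)=2, len(hi)=2, max(lo)=29)
Step 5: insert 47 -> lo=[18, 29, 33] hi=[43, 47] -> (len(lo)=3, len(hi)=2, max(lo)=33)

Answer: (1,0,18) (1,1,18) (2,1,33) (2,2,29) (3,2,33)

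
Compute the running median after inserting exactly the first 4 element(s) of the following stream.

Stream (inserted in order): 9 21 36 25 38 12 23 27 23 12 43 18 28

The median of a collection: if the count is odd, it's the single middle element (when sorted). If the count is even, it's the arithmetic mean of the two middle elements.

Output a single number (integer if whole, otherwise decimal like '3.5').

Answer: 23

Derivation:
Step 1: insert 9 -> lo=[9] (size 1, max 9) hi=[] (size 0) -> median=9
Step 2: insert 21 -> lo=[9] (size 1, max 9) hi=[21] (size 1, min 21) -> median=15
Step 3: insert 36 -> lo=[9, 21] (size 2, max 21) hi=[36] (size 1, min 36) -> median=21
Step 4: insert 25 -> lo=[9, 21] (size 2, max 21) hi=[25, 36] (size 2, min 25) -> median=23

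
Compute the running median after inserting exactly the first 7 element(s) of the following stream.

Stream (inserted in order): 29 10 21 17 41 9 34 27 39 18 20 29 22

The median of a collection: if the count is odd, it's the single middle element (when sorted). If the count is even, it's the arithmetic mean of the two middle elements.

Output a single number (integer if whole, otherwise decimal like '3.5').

Step 1: insert 29 -> lo=[29] (size 1, max 29) hi=[] (size 0) -> median=29
Step 2: insert 10 -> lo=[10] (size 1, max 10) hi=[29] (size 1, min 29) -> median=19.5
Step 3: insert 21 -> lo=[10, 21] (size 2, max 21) hi=[29] (size 1, min 29) -> median=21
Step 4: insert 17 -> lo=[10, 17] (size 2, max 17) hi=[21, 29] (size 2, min 21) -> median=19
Step 5: insert 41 -> lo=[10, 17, 21] (size 3, max 21) hi=[29, 41] (size 2, min 29) -> median=21
Step 6: insert 9 -> lo=[9, 10, 17] (size 3, max 17) hi=[21, 29, 41] (size 3, min 21) -> median=19
Step 7: insert 34 -> lo=[9, 10, 17, 21] (size 4, max 21) hi=[29, 34, 41] (size 3, min 29) -> median=21

Answer: 21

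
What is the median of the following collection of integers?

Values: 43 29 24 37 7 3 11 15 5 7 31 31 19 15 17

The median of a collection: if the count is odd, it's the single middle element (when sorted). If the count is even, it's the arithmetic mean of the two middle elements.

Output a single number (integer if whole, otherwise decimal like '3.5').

Answer: 17

Derivation:
Step 1: insert 43 -> lo=[43] (size 1, max 43) hi=[] (size 0) -> median=43
Step 2: insert 29 -> lo=[29] (size 1, max 29) hi=[43] (size 1, min 43) -> median=36
Step 3: insert 24 -> lo=[24, 29] (size 2, max 29) hi=[43] (size 1, min 43) -> median=29
Step 4: insert 37 -> lo=[24, 29] (size 2, max 29) hi=[37, 43] (size 2, min 37) -> median=33
Step 5: insert 7 -> lo=[7, 24, 29] (size 3, max 29) hi=[37, 43] (size 2, min 37) -> median=29
Step 6: insert 3 -> lo=[3, 7, 24] (size 3, max 24) hi=[29, 37, 43] (size 3, min 29) -> median=26.5
Step 7: insert 11 -> lo=[3, 7, 11, 24] (size 4, max 24) hi=[29, 37, 43] (size 3, min 29) -> median=24
Step 8: insert 15 -> lo=[3, 7, 11, 15] (size 4, max 15) hi=[24, 29, 37, 43] (size 4, min 24) -> median=19.5
Step 9: insert 5 -> lo=[3, 5, 7, 11, 15] (size 5, max 15) hi=[24, 29, 37, 43] (size 4, min 24) -> median=15
Step 10: insert 7 -> lo=[3, 5, 7, 7, 11] (size 5, max 11) hi=[15, 24, 29, 37, 43] (size 5, min 15) -> median=13
Step 11: insert 31 -> lo=[3, 5, 7, 7, 11, 15] (size 6, max 15) hi=[24, 29, 31, 37, 43] (size 5, min 24) -> median=15
Step 12: insert 31 -> lo=[3, 5, 7, 7, 11, 15] (size 6, max 15) hi=[24, 29, 31, 31, 37, 43] (size 6, min 24) -> median=19.5
Step 13: insert 19 -> lo=[3, 5, 7, 7, 11, 15, 19] (size 7, max 19) hi=[24, 29, 31, 31, 37, 43] (size 6, min 24) -> median=19
Step 14: insert 15 -> lo=[3, 5, 7, 7, 11, 15, 15] (size 7, max 15) hi=[19, 24, 29, 31, 31, 37, 43] (size 7, min 19) -> median=17
Step 15: insert 17 -> lo=[3, 5, 7, 7, 11, 15, 15, 17] (size 8, max 17) hi=[19, 24, 29, 31, 31, 37, 43] (size 7, min 19) -> median=17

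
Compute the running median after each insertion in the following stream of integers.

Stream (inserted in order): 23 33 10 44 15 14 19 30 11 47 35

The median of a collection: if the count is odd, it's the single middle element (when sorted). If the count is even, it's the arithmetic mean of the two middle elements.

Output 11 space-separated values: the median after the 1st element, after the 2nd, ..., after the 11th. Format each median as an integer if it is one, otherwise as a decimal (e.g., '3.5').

Answer: 23 28 23 28 23 19 19 21 19 21 23

Derivation:
Step 1: insert 23 -> lo=[23] (size 1, max 23) hi=[] (size 0) -> median=23
Step 2: insert 33 -> lo=[23] (size 1, max 23) hi=[33] (size 1, min 33) -> median=28
Step 3: insert 10 -> lo=[10, 23] (size 2, max 23) hi=[33] (size 1, min 33) -> median=23
Step 4: insert 44 -> lo=[10, 23] (size 2, max 23) hi=[33, 44] (size 2, min 33) -> median=28
Step 5: insert 15 -> lo=[10, 15, 23] (size 3, max 23) hi=[33, 44] (size 2, min 33) -> median=23
Step 6: insert 14 -> lo=[10, 14, 15] (size 3, max 15) hi=[23, 33, 44] (size 3, min 23) -> median=19
Step 7: insert 19 -> lo=[10, 14, 15, 19] (size 4, max 19) hi=[23, 33, 44] (size 3, min 23) -> median=19
Step 8: insert 30 -> lo=[10, 14, 15, 19] (size 4, max 19) hi=[23, 30, 33, 44] (size 4, min 23) -> median=21
Step 9: insert 11 -> lo=[10, 11, 14, 15, 19] (size 5, max 19) hi=[23, 30, 33, 44] (size 4, min 23) -> median=19
Step 10: insert 47 -> lo=[10, 11, 14, 15, 19] (size 5, max 19) hi=[23, 30, 33, 44, 47] (size 5, min 23) -> median=21
Step 11: insert 35 -> lo=[10, 11, 14, 15, 19, 23] (size 6, max 23) hi=[30, 33, 35, 44, 47] (size 5, min 30) -> median=23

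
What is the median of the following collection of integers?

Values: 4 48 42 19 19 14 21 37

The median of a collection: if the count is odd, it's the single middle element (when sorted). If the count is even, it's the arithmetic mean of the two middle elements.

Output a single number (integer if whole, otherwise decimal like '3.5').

Step 1: insert 4 -> lo=[4] (size 1, max 4) hi=[] (size 0) -> median=4
Step 2: insert 48 -> lo=[4] (size 1, max 4) hi=[48] (size 1, min 48) -> median=26
Step 3: insert 42 -> lo=[4, 42] (size 2, max 42) hi=[48] (size 1, min 48) -> median=42
Step 4: insert 19 -> lo=[4, 19] (size 2, max 19) hi=[42, 48] (size 2, min 42) -> median=30.5
Step 5: insert 19 -> lo=[4, 19, 19] (size 3, max 19) hi=[42, 48] (size 2, min 42) -> median=19
Step 6: insert 14 -> lo=[4, 14, 19] (size 3, max 19) hi=[19, 42, 48] (size 3, min 19) -> median=19
Step 7: insert 21 -> lo=[4, 14, 19, 19] (size 4, max 19) hi=[21, 42, 48] (size 3, min 21) -> median=19
Step 8: insert 37 -> lo=[4, 14, 19, 19] (size 4, max 19) hi=[21, 37, 42, 48] (size 4, min 21) -> median=20

Answer: 20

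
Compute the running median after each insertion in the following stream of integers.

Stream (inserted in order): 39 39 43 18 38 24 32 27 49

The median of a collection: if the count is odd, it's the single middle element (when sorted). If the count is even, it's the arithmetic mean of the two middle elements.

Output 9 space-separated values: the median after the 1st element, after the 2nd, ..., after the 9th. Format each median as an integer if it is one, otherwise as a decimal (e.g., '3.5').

Answer: 39 39 39 39 39 38.5 38 35 38

Derivation:
Step 1: insert 39 -> lo=[39] (size 1, max 39) hi=[] (size 0) -> median=39
Step 2: insert 39 -> lo=[39] (size 1, max 39) hi=[39] (size 1, min 39) -> median=39
Step 3: insert 43 -> lo=[39, 39] (size 2, max 39) hi=[43] (size 1, min 43) -> median=39
Step 4: insert 18 -> lo=[18, 39] (size 2, max 39) hi=[39, 43] (size 2, min 39) -> median=39
Step 5: insert 38 -> lo=[18, 38, 39] (size 3, max 39) hi=[39, 43] (size 2, min 39) -> median=39
Step 6: insert 24 -> lo=[18, 24, 38] (size 3, max 38) hi=[39, 39, 43] (size 3, min 39) -> median=38.5
Step 7: insert 32 -> lo=[18, 24, 32, 38] (size 4, max 38) hi=[39, 39, 43] (size 3, min 39) -> median=38
Step 8: insert 27 -> lo=[18, 24, 27, 32] (size 4, max 32) hi=[38, 39, 39, 43] (size 4, min 38) -> median=35
Step 9: insert 49 -> lo=[18, 24, 27, 32, 38] (size 5, max 38) hi=[39, 39, 43, 49] (size 4, min 39) -> median=38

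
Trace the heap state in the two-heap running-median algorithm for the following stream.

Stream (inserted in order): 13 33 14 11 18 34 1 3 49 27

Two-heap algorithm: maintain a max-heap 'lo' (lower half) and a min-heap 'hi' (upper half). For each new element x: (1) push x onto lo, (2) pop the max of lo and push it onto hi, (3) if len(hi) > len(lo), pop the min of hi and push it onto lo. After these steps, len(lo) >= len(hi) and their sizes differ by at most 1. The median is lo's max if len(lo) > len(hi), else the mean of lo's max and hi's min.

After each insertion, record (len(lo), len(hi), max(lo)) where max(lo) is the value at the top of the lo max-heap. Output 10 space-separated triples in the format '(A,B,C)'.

Answer: (1,0,13) (1,1,13) (2,1,14) (2,2,13) (3,2,14) (3,3,14) (4,3,14) (4,4,13) (5,4,14) (5,5,14)

Derivation:
Step 1: insert 13 -> lo=[13] hi=[] -> (len(lo)=1, len(hi)=0, max(lo)=13)
Step 2: insert 33 -> lo=[13] hi=[33] -> (len(lo)=1, len(hi)=1, max(lo)=13)
Step 3: insert 14 -> lo=[13, 14] hi=[33] -> (len(lo)=2, len(hi)=1, max(lo)=14)
Step 4: insert 11 -> lo=[11, 13] hi=[14, 33] -> (len(lo)=2, len(hi)=2, max(lo)=13)
Step 5: insert 18 -> lo=[11, 13, 14] hi=[18, 33] -> (len(lo)=3, len(hi)=2, max(lo)=14)
Step 6: insert 34 -> lo=[11, 13, 14] hi=[18, 33, 34] -> (len(lo)=3, len(hi)=3, max(lo)=14)
Step 7: insert 1 -> lo=[1, 11, 13, 14] hi=[18, 33, 34] -> (len(lo)=4, len(hi)=3, max(lo)=14)
Step 8: insert 3 -> lo=[1, 3, 11, 13] hi=[14, 18, 33, 34] -> (len(lo)=4, len(hi)=4, max(lo)=13)
Step 9: insert 49 -> lo=[1, 3, 11, 13, 14] hi=[18, 33, 34, 49] -> (len(lo)=5, len(hi)=4, max(lo)=14)
Step 10: insert 27 -> lo=[1, 3, 11, 13, 14] hi=[18, 27, 33, 34, 49] -> (len(lo)=5, len(hi)=5, max(lo)=14)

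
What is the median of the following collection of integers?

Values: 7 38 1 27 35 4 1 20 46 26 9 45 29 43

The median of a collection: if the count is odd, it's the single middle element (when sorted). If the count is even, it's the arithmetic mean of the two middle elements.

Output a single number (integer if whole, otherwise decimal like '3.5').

Step 1: insert 7 -> lo=[7] (size 1, max 7) hi=[] (size 0) -> median=7
Step 2: insert 38 -> lo=[7] (size 1, max 7) hi=[38] (size 1, min 38) -> median=22.5
Step 3: insert 1 -> lo=[1, 7] (size 2, max 7) hi=[38] (size 1, min 38) -> median=7
Step 4: insert 27 -> lo=[1, 7] (size 2, max 7) hi=[27, 38] (size 2, min 27) -> median=17
Step 5: insert 35 -> lo=[1, 7, 27] (size 3, max 27) hi=[35, 38] (size 2, min 35) -> median=27
Step 6: insert 4 -> lo=[1, 4, 7] (size 3, max 7) hi=[27, 35, 38] (size 3, min 27) -> median=17
Step 7: insert 1 -> lo=[1, 1, 4, 7] (size 4, max 7) hi=[27, 35, 38] (size 3, min 27) -> median=7
Step 8: insert 20 -> lo=[1, 1, 4, 7] (size 4, max 7) hi=[20, 27, 35, 38] (size 4, min 20) -> median=13.5
Step 9: insert 46 -> lo=[1, 1, 4, 7, 20] (size 5, max 20) hi=[27, 35, 38, 46] (size 4, min 27) -> median=20
Step 10: insert 26 -> lo=[1, 1, 4, 7, 20] (size 5, max 20) hi=[26, 27, 35, 38, 46] (size 5, min 26) -> median=23
Step 11: insert 9 -> lo=[1, 1, 4, 7, 9, 20] (size 6, max 20) hi=[26, 27, 35, 38, 46] (size 5, min 26) -> median=20
Step 12: insert 45 -> lo=[1, 1, 4, 7, 9, 20] (size 6, max 20) hi=[26, 27, 35, 38, 45, 46] (size 6, min 26) -> median=23
Step 13: insert 29 -> lo=[1, 1, 4, 7, 9, 20, 26] (size 7, max 26) hi=[27, 29, 35, 38, 45, 46] (size 6, min 27) -> median=26
Step 14: insert 43 -> lo=[1, 1, 4, 7, 9, 20, 26] (size 7, max 26) hi=[27, 29, 35, 38, 43, 45, 46] (size 7, min 27) -> median=26.5

Answer: 26.5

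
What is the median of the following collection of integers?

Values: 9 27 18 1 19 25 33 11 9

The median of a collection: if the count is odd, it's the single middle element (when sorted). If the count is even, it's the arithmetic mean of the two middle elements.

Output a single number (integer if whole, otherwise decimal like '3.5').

Answer: 18

Derivation:
Step 1: insert 9 -> lo=[9] (size 1, max 9) hi=[] (size 0) -> median=9
Step 2: insert 27 -> lo=[9] (size 1, max 9) hi=[27] (size 1, min 27) -> median=18
Step 3: insert 18 -> lo=[9, 18] (size 2, max 18) hi=[27] (size 1, min 27) -> median=18
Step 4: insert 1 -> lo=[1, 9] (size 2, max 9) hi=[18, 27] (size 2, min 18) -> median=13.5
Step 5: insert 19 -> lo=[1, 9, 18] (size 3, max 18) hi=[19, 27] (size 2, min 19) -> median=18
Step 6: insert 25 -> lo=[1, 9, 18] (size 3, max 18) hi=[19, 25, 27] (size 3, min 19) -> median=18.5
Step 7: insert 33 -> lo=[1, 9, 18, 19] (size 4, max 19) hi=[25, 27, 33] (size 3, min 25) -> median=19
Step 8: insert 11 -> lo=[1, 9, 11, 18] (size 4, max 18) hi=[19, 25, 27, 33] (size 4, min 19) -> median=18.5
Step 9: insert 9 -> lo=[1, 9, 9, 11, 18] (size 5, max 18) hi=[19, 25, 27, 33] (size 4, min 19) -> median=18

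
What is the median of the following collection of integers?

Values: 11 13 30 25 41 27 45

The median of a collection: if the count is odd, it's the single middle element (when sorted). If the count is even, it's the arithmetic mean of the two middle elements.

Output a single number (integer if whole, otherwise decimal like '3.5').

Answer: 27

Derivation:
Step 1: insert 11 -> lo=[11] (size 1, max 11) hi=[] (size 0) -> median=11
Step 2: insert 13 -> lo=[11] (size 1, max 11) hi=[13] (size 1, min 13) -> median=12
Step 3: insert 30 -> lo=[11, 13] (size 2, max 13) hi=[30] (size 1, min 30) -> median=13
Step 4: insert 25 -> lo=[11, 13] (size 2, max 13) hi=[25, 30] (size 2, min 25) -> median=19
Step 5: insert 41 -> lo=[11, 13, 25] (size 3, max 25) hi=[30, 41] (size 2, min 30) -> median=25
Step 6: insert 27 -> lo=[11, 13, 25] (size 3, max 25) hi=[27, 30, 41] (size 3, min 27) -> median=26
Step 7: insert 45 -> lo=[11, 13, 25, 27] (size 4, max 27) hi=[30, 41, 45] (size 3, min 30) -> median=27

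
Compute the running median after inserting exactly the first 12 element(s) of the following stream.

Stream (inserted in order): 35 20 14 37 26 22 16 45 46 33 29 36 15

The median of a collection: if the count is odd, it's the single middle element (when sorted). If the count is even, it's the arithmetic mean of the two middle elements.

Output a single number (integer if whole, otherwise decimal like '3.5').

Step 1: insert 35 -> lo=[35] (size 1, max 35) hi=[] (size 0) -> median=35
Step 2: insert 20 -> lo=[20] (size 1, max 20) hi=[35] (size 1, min 35) -> median=27.5
Step 3: insert 14 -> lo=[14, 20] (size 2, max 20) hi=[35] (size 1, min 35) -> median=20
Step 4: insert 37 -> lo=[14, 20] (size 2, max 20) hi=[35, 37] (size 2, min 35) -> median=27.5
Step 5: insert 26 -> lo=[14, 20, 26] (size 3, max 26) hi=[35, 37] (size 2, min 35) -> median=26
Step 6: insert 22 -> lo=[14, 20, 22] (size 3, max 22) hi=[26, 35, 37] (size 3, min 26) -> median=24
Step 7: insert 16 -> lo=[14, 16, 20, 22] (size 4, max 22) hi=[26, 35, 37] (size 3, min 26) -> median=22
Step 8: insert 45 -> lo=[14, 16, 20, 22] (size 4, max 22) hi=[26, 35, 37, 45] (size 4, min 26) -> median=24
Step 9: insert 46 -> lo=[14, 16, 20, 22, 26] (size 5, max 26) hi=[35, 37, 45, 46] (size 4, min 35) -> median=26
Step 10: insert 33 -> lo=[14, 16, 20, 22, 26] (size 5, max 26) hi=[33, 35, 37, 45, 46] (size 5, min 33) -> median=29.5
Step 11: insert 29 -> lo=[14, 16, 20, 22, 26, 29] (size 6, max 29) hi=[33, 35, 37, 45, 46] (size 5, min 33) -> median=29
Step 12: insert 36 -> lo=[14, 16, 20, 22, 26, 29] (size 6, max 29) hi=[33, 35, 36, 37, 45, 46] (size 6, min 33) -> median=31

Answer: 31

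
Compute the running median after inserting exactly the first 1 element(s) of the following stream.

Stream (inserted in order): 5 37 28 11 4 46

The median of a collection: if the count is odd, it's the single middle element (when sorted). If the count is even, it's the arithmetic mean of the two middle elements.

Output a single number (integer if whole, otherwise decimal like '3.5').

Step 1: insert 5 -> lo=[5] (size 1, max 5) hi=[] (size 0) -> median=5

Answer: 5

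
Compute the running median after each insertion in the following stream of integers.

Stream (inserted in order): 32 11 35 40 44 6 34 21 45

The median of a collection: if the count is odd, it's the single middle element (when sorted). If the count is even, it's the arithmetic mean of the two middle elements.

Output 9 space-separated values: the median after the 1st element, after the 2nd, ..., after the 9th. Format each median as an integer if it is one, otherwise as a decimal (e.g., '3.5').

Step 1: insert 32 -> lo=[32] (size 1, max 32) hi=[] (size 0) -> median=32
Step 2: insert 11 -> lo=[11] (size 1, max 11) hi=[32] (size 1, min 32) -> median=21.5
Step 3: insert 35 -> lo=[11, 32] (size 2, max 32) hi=[35] (size 1, min 35) -> median=32
Step 4: insert 40 -> lo=[11, 32] (size 2, max 32) hi=[35, 40] (size 2, min 35) -> median=33.5
Step 5: insert 44 -> lo=[11, 32, 35] (size 3, max 35) hi=[40, 44] (size 2, min 40) -> median=35
Step 6: insert 6 -> lo=[6, 11, 32] (size 3, max 32) hi=[35, 40, 44] (size 3, min 35) -> median=33.5
Step 7: insert 34 -> lo=[6, 11, 32, 34] (size 4, max 34) hi=[35, 40, 44] (size 3, min 35) -> median=34
Step 8: insert 21 -> lo=[6, 11, 21, 32] (size 4, max 32) hi=[34, 35, 40, 44] (size 4, min 34) -> median=33
Step 9: insert 45 -> lo=[6, 11, 21, 32, 34] (size 5, max 34) hi=[35, 40, 44, 45] (size 4, min 35) -> median=34

Answer: 32 21.5 32 33.5 35 33.5 34 33 34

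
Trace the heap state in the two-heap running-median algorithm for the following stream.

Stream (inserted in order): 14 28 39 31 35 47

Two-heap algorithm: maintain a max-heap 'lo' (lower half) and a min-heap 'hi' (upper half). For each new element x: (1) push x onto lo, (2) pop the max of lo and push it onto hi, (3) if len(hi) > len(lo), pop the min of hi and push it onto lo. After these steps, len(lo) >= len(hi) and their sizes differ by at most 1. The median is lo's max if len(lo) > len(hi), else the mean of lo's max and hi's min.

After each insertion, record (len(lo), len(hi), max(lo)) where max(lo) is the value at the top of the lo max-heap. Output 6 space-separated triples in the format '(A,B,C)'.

Answer: (1,0,14) (1,1,14) (2,1,28) (2,2,28) (3,2,31) (3,3,31)

Derivation:
Step 1: insert 14 -> lo=[14] hi=[] -> (len(lo)=1, len(hi)=0, max(lo)=14)
Step 2: insert 28 -> lo=[14] hi=[28] -> (len(lo)=1, len(hi)=1, max(lo)=14)
Step 3: insert 39 -> lo=[14, 28] hi=[39] -> (len(lo)=2, len(hi)=1, max(lo)=28)
Step 4: insert 31 -> lo=[14, 28] hi=[31, 39] -> (len(lo)=2, len(hi)=2, max(lo)=28)
Step 5: insert 35 -> lo=[14, 28, 31] hi=[35, 39] -> (len(lo)=3, len(hi)=2, max(lo)=31)
Step 6: insert 47 -> lo=[14, 28, 31] hi=[35, 39, 47] -> (len(lo)=3, len(hi)=3, max(lo)=31)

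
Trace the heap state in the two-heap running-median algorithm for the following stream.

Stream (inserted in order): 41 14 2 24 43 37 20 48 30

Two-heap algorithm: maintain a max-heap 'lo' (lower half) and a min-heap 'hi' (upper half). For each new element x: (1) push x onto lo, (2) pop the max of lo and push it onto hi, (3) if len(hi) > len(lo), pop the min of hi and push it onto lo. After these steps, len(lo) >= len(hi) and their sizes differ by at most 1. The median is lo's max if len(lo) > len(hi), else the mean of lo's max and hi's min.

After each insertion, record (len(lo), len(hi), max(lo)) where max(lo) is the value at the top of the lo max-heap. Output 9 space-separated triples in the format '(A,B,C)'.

Step 1: insert 41 -> lo=[41] hi=[] -> (len(lo)=1, len(hi)=0, max(lo)=41)
Step 2: insert 14 -> lo=[14] hi=[41] -> (len(lo)=1, len(hi)=1, max(lo)=14)
Step 3: insert 2 -> lo=[2, 14] hi=[41] -> (len(lo)=2, len(hi)=1, max(lo)=14)
Step 4: insert 24 -> lo=[2, 14] hi=[24, 41] -> (len(lo)=2, len(hi)=2, max(lo)=14)
Step 5: insert 43 -> lo=[2, 14, 24] hi=[41, 43] -> (len(lo)=3, len(hi)=2, max(lo)=24)
Step 6: insert 37 -> lo=[2, 14, 24] hi=[37, 41, 43] -> (len(lo)=3, len(hi)=3, max(lo)=24)
Step 7: insert 20 -> lo=[2, 14, 20, 24] hi=[37, 41, 43] -> (len(lo)=4, len(hi)=3, max(lo)=24)
Step 8: insert 48 -> lo=[2, 14, 20, 24] hi=[37, 41, 43, 48] -> (len(lo)=4, len(hi)=4, max(lo)=24)
Step 9: insert 30 -> lo=[2, 14, 20, 24, 30] hi=[37, 41, 43, 48] -> (len(lo)=5, len(hi)=4, max(lo)=30)

Answer: (1,0,41) (1,1,14) (2,1,14) (2,2,14) (3,2,24) (3,3,24) (4,3,24) (4,4,24) (5,4,30)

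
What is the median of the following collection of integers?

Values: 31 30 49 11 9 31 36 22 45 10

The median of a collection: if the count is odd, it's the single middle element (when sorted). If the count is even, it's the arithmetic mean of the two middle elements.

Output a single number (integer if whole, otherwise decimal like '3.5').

Answer: 30.5

Derivation:
Step 1: insert 31 -> lo=[31] (size 1, max 31) hi=[] (size 0) -> median=31
Step 2: insert 30 -> lo=[30] (size 1, max 30) hi=[31] (size 1, min 31) -> median=30.5
Step 3: insert 49 -> lo=[30, 31] (size 2, max 31) hi=[49] (size 1, min 49) -> median=31
Step 4: insert 11 -> lo=[11, 30] (size 2, max 30) hi=[31, 49] (size 2, min 31) -> median=30.5
Step 5: insert 9 -> lo=[9, 11, 30] (size 3, max 30) hi=[31, 49] (size 2, min 31) -> median=30
Step 6: insert 31 -> lo=[9, 11, 30] (size 3, max 30) hi=[31, 31, 49] (size 3, min 31) -> median=30.5
Step 7: insert 36 -> lo=[9, 11, 30, 31] (size 4, max 31) hi=[31, 36, 49] (size 3, min 31) -> median=31
Step 8: insert 22 -> lo=[9, 11, 22, 30] (size 4, max 30) hi=[31, 31, 36, 49] (size 4, min 31) -> median=30.5
Step 9: insert 45 -> lo=[9, 11, 22, 30, 31] (size 5, max 31) hi=[31, 36, 45, 49] (size 4, min 31) -> median=31
Step 10: insert 10 -> lo=[9, 10, 11, 22, 30] (size 5, max 30) hi=[31, 31, 36, 45, 49] (size 5, min 31) -> median=30.5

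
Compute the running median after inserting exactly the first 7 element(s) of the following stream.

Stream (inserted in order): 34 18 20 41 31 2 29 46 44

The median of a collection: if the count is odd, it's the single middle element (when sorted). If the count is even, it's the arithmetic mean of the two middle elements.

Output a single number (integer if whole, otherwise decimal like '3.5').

Step 1: insert 34 -> lo=[34] (size 1, max 34) hi=[] (size 0) -> median=34
Step 2: insert 18 -> lo=[18] (size 1, max 18) hi=[34] (size 1, min 34) -> median=26
Step 3: insert 20 -> lo=[18, 20] (size 2, max 20) hi=[34] (size 1, min 34) -> median=20
Step 4: insert 41 -> lo=[18, 20] (size 2, max 20) hi=[34, 41] (size 2, min 34) -> median=27
Step 5: insert 31 -> lo=[18, 20, 31] (size 3, max 31) hi=[34, 41] (size 2, min 34) -> median=31
Step 6: insert 2 -> lo=[2, 18, 20] (size 3, max 20) hi=[31, 34, 41] (size 3, min 31) -> median=25.5
Step 7: insert 29 -> lo=[2, 18, 20, 29] (size 4, max 29) hi=[31, 34, 41] (size 3, min 31) -> median=29

Answer: 29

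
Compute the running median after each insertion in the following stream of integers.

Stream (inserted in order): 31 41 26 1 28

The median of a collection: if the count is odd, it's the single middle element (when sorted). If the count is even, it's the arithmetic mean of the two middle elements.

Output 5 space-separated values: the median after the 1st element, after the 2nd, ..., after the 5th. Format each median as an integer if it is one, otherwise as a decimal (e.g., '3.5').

Step 1: insert 31 -> lo=[31] (size 1, max 31) hi=[] (size 0) -> median=31
Step 2: insert 41 -> lo=[31] (size 1, max 31) hi=[41] (size 1, min 41) -> median=36
Step 3: insert 26 -> lo=[26, 31] (size 2, max 31) hi=[41] (size 1, min 41) -> median=31
Step 4: insert 1 -> lo=[1, 26] (size 2, max 26) hi=[31, 41] (size 2, min 31) -> median=28.5
Step 5: insert 28 -> lo=[1, 26, 28] (size 3, max 28) hi=[31, 41] (size 2, min 31) -> median=28

Answer: 31 36 31 28.5 28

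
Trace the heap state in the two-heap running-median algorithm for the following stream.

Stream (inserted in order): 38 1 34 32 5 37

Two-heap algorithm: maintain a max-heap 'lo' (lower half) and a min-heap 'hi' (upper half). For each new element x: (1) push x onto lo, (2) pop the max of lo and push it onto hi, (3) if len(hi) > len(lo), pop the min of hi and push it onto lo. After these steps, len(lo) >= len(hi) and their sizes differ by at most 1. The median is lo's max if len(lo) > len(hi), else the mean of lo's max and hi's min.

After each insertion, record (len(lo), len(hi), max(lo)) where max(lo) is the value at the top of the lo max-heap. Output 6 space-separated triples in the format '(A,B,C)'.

Answer: (1,0,38) (1,1,1) (2,1,34) (2,2,32) (3,2,32) (3,3,32)

Derivation:
Step 1: insert 38 -> lo=[38] hi=[] -> (len(lo)=1, len(hi)=0, max(lo)=38)
Step 2: insert 1 -> lo=[1] hi=[38] -> (len(lo)=1, len(hi)=1, max(lo)=1)
Step 3: insert 34 -> lo=[1, 34] hi=[38] -> (len(lo)=2, len(hi)=1, max(lo)=34)
Step 4: insert 32 -> lo=[1, 32] hi=[34, 38] -> (len(lo)=2, len(hi)=2, max(lo)=32)
Step 5: insert 5 -> lo=[1, 5, 32] hi=[34, 38] -> (len(lo)=3, len(hi)=2, max(lo)=32)
Step 6: insert 37 -> lo=[1, 5, 32] hi=[34, 37, 38] -> (len(lo)=3, len(hi)=3, max(lo)=32)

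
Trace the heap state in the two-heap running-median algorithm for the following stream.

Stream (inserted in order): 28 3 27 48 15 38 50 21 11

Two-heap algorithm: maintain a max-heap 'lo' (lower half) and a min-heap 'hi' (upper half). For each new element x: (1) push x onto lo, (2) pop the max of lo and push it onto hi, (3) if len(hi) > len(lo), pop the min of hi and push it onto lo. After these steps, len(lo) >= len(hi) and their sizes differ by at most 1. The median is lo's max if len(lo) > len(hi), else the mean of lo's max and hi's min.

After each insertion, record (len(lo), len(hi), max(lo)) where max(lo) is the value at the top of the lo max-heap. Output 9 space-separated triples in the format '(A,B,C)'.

Step 1: insert 28 -> lo=[28] hi=[] -> (len(lo)=1, len(hi)=0, max(lo)=28)
Step 2: insert 3 -> lo=[3] hi=[28] -> (len(lo)=1, len(hi)=1, max(lo)=3)
Step 3: insert 27 -> lo=[3, 27] hi=[28] -> (len(lo)=2, len(hi)=1, max(lo)=27)
Step 4: insert 48 -> lo=[3, 27] hi=[28, 48] -> (len(lo)=2, len(hi)=2, max(lo)=27)
Step 5: insert 15 -> lo=[3, 15, 27] hi=[28, 48] -> (len(lo)=3, len(hi)=2, max(lo)=27)
Step 6: insert 38 -> lo=[3, 15, 27] hi=[28, 38, 48] -> (len(lo)=3, len(hi)=3, max(lo)=27)
Step 7: insert 50 -> lo=[3, 15, 27, 28] hi=[38, 48, 50] -> (len(lo)=4, len(hi)=3, max(lo)=28)
Step 8: insert 21 -> lo=[3, 15, 21, 27] hi=[28, 38, 48, 50] -> (len(lo)=4, len(hi)=4, max(lo)=27)
Step 9: insert 11 -> lo=[3, 11, 15, 21, 27] hi=[28, 38, 48, 50] -> (len(lo)=5, len(hi)=4, max(lo)=27)

Answer: (1,0,28) (1,1,3) (2,1,27) (2,2,27) (3,2,27) (3,3,27) (4,3,28) (4,4,27) (5,4,27)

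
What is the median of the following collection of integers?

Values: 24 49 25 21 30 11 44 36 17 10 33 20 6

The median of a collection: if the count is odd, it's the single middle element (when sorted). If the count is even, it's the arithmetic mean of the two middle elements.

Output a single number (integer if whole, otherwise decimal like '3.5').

Answer: 24

Derivation:
Step 1: insert 24 -> lo=[24] (size 1, max 24) hi=[] (size 0) -> median=24
Step 2: insert 49 -> lo=[24] (size 1, max 24) hi=[49] (size 1, min 49) -> median=36.5
Step 3: insert 25 -> lo=[24, 25] (size 2, max 25) hi=[49] (size 1, min 49) -> median=25
Step 4: insert 21 -> lo=[21, 24] (size 2, max 24) hi=[25, 49] (size 2, min 25) -> median=24.5
Step 5: insert 30 -> lo=[21, 24, 25] (size 3, max 25) hi=[30, 49] (size 2, min 30) -> median=25
Step 6: insert 11 -> lo=[11, 21, 24] (size 3, max 24) hi=[25, 30, 49] (size 3, min 25) -> median=24.5
Step 7: insert 44 -> lo=[11, 21, 24, 25] (size 4, max 25) hi=[30, 44, 49] (size 3, min 30) -> median=25
Step 8: insert 36 -> lo=[11, 21, 24, 25] (size 4, max 25) hi=[30, 36, 44, 49] (size 4, min 30) -> median=27.5
Step 9: insert 17 -> lo=[11, 17, 21, 24, 25] (size 5, max 25) hi=[30, 36, 44, 49] (size 4, min 30) -> median=25
Step 10: insert 10 -> lo=[10, 11, 17, 21, 24] (size 5, max 24) hi=[25, 30, 36, 44, 49] (size 5, min 25) -> median=24.5
Step 11: insert 33 -> lo=[10, 11, 17, 21, 24, 25] (size 6, max 25) hi=[30, 33, 36, 44, 49] (size 5, min 30) -> median=25
Step 12: insert 20 -> lo=[10, 11, 17, 20, 21, 24] (size 6, max 24) hi=[25, 30, 33, 36, 44, 49] (size 6, min 25) -> median=24.5
Step 13: insert 6 -> lo=[6, 10, 11, 17, 20, 21, 24] (size 7, max 24) hi=[25, 30, 33, 36, 44, 49] (size 6, min 25) -> median=24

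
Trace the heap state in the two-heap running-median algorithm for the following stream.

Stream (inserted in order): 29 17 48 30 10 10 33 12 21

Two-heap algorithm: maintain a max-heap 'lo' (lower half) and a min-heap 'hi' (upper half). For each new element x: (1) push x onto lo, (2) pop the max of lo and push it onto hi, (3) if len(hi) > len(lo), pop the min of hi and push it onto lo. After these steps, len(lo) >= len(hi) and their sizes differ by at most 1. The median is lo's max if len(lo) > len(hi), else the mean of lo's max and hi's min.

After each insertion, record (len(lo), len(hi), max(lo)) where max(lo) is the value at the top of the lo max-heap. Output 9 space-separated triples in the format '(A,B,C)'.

Answer: (1,0,29) (1,1,17) (2,1,29) (2,2,29) (3,2,29) (3,3,17) (4,3,29) (4,4,17) (5,4,21)

Derivation:
Step 1: insert 29 -> lo=[29] hi=[] -> (len(lo)=1, len(hi)=0, max(lo)=29)
Step 2: insert 17 -> lo=[17] hi=[29] -> (len(lo)=1, len(hi)=1, max(lo)=17)
Step 3: insert 48 -> lo=[17, 29] hi=[48] -> (len(lo)=2, len(hi)=1, max(lo)=29)
Step 4: insert 30 -> lo=[17, 29] hi=[30, 48] -> (len(lo)=2, len(hi)=2, max(lo)=29)
Step 5: insert 10 -> lo=[10, 17, 29] hi=[30, 48] -> (len(lo)=3, len(hi)=2, max(lo)=29)
Step 6: insert 10 -> lo=[10, 10, 17] hi=[29, 30, 48] -> (len(lo)=3, len(hi)=3, max(lo)=17)
Step 7: insert 33 -> lo=[10, 10, 17, 29] hi=[30, 33, 48] -> (len(lo)=4, len(hi)=3, max(lo)=29)
Step 8: insert 12 -> lo=[10, 10, 12, 17] hi=[29, 30, 33, 48] -> (len(lo)=4, len(hi)=4, max(lo)=17)
Step 9: insert 21 -> lo=[10, 10, 12, 17, 21] hi=[29, 30, 33, 48] -> (len(lo)=5, len(hi)=4, max(lo)=21)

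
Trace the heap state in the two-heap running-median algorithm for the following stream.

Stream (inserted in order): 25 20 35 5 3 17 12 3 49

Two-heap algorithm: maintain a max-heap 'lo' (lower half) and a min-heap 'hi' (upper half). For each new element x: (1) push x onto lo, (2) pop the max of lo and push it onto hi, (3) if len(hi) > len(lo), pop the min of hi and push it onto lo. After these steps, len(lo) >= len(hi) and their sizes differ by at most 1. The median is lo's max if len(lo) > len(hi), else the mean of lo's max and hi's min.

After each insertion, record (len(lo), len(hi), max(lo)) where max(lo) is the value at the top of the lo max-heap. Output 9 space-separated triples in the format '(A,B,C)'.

Step 1: insert 25 -> lo=[25] hi=[] -> (len(lo)=1, len(hi)=0, max(lo)=25)
Step 2: insert 20 -> lo=[20] hi=[25] -> (len(lo)=1, len(hi)=1, max(lo)=20)
Step 3: insert 35 -> lo=[20, 25] hi=[35] -> (len(lo)=2, len(hi)=1, max(lo)=25)
Step 4: insert 5 -> lo=[5, 20] hi=[25, 35] -> (len(lo)=2, len(hi)=2, max(lo)=20)
Step 5: insert 3 -> lo=[3, 5, 20] hi=[25, 35] -> (len(lo)=3, len(hi)=2, max(lo)=20)
Step 6: insert 17 -> lo=[3, 5, 17] hi=[20, 25, 35] -> (len(lo)=3, len(hi)=3, max(lo)=17)
Step 7: insert 12 -> lo=[3, 5, 12, 17] hi=[20, 25, 35] -> (len(lo)=4, len(hi)=3, max(lo)=17)
Step 8: insert 3 -> lo=[3, 3, 5, 12] hi=[17, 20, 25, 35] -> (len(lo)=4, len(hi)=4, max(lo)=12)
Step 9: insert 49 -> lo=[3, 3, 5, 12, 17] hi=[20, 25, 35, 49] -> (len(lo)=5, len(hi)=4, max(lo)=17)

Answer: (1,0,25) (1,1,20) (2,1,25) (2,2,20) (3,2,20) (3,3,17) (4,3,17) (4,4,12) (5,4,17)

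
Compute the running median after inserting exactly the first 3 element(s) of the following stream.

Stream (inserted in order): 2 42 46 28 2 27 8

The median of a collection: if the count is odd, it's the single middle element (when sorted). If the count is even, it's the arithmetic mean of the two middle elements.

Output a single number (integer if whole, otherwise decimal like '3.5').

Step 1: insert 2 -> lo=[2] (size 1, max 2) hi=[] (size 0) -> median=2
Step 2: insert 42 -> lo=[2] (size 1, max 2) hi=[42] (size 1, min 42) -> median=22
Step 3: insert 46 -> lo=[2, 42] (size 2, max 42) hi=[46] (size 1, min 46) -> median=42

Answer: 42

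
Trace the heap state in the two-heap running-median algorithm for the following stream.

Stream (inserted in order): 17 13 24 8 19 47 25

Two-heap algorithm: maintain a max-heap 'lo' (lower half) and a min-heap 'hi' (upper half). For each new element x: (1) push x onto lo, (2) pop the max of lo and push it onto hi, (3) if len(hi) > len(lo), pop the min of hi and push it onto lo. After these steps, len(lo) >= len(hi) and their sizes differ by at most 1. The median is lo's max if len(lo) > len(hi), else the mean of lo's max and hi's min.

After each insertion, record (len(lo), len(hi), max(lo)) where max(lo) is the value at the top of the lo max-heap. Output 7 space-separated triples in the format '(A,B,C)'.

Answer: (1,0,17) (1,1,13) (2,1,17) (2,2,13) (3,2,17) (3,3,17) (4,3,19)

Derivation:
Step 1: insert 17 -> lo=[17] hi=[] -> (len(lo)=1, len(hi)=0, max(lo)=17)
Step 2: insert 13 -> lo=[13] hi=[17] -> (len(lo)=1, len(hi)=1, max(lo)=13)
Step 3: insert 24 -> lo=[13, 17] hi=[24] -> (len(lo)=2, len(hi)=1, max(lo)=17)
Step 4: insert 8 -> lo=[8, 13] hi=[17, 24] -> (len(lo)=2, len(hi)=2, max(lo)=13)
Step 5: insert 19 -> lo=[8, 13, 17] hi=[19, 24] -> (len(lo)=3, len(hi)=2, max(lo)=17)
Step 6: insert 47 -> lo=[8, 13, 17] hi=[19, 24, 47] -> (len(lo)=3, len(hi)=3, max(lo)=17)
Step 7: insert 25 -> lo=[8, 13, 17, 19] hi=[24, 25, 47] -> (len(lo)=4, len(hi)=3, max(lo)=19)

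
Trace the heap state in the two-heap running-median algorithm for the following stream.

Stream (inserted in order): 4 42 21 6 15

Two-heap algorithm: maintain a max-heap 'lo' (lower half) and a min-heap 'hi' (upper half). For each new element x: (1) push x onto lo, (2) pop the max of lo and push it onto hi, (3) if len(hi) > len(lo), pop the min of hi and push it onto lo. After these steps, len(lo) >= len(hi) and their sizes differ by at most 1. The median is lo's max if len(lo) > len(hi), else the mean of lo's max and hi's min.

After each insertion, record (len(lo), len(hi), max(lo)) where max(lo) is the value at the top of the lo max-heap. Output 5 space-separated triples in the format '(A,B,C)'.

Answer: (1,0,4) (1,1,4) (2,1,21) (2,2,6) (3,2,15)

Derivation:
Step 1: insert 4 -> lo=[4] hi=[] -> (len(lo)=1, len(hi)=0, max(lo)=4)
Step 2: insert 42 -> lo=[4] hi=[42] -> (len(lo)=1, len(hi)=1, max(lo)=4)
Step 3: insert 21 -> lo=[4, 21] hi=[42] -> (len(lo)=2, len(hi)=1, max(lo)=21)
Step 4: insert 6 -> lo=[4, 6] hi=[21, 42] -> (len(lo)=2, len(hi)=2, max(lo)=6)
Step 5: insert 15 -> lo=[4, 6, 15] hi=[21, 42] -> (len(lo)=3, len(hi)=2, max(lo)=15)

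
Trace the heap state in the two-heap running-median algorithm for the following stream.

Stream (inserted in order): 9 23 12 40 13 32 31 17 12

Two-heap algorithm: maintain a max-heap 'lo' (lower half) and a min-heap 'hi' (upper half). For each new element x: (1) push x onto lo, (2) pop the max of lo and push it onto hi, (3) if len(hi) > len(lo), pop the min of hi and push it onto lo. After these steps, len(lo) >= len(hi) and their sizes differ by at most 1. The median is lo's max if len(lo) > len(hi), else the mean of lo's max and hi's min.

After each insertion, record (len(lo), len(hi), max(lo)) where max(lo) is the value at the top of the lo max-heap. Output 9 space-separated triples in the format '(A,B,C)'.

Step 1: insert 9 -> lo=[9] hi=[] -> (len(lo)=1, len(hi)=0, max(lo)=9)
Step 2: insert 23 -> lo=[9] hi=[23] -> (len(lo)=1, len(hi)=1, max(lo)=9)
Step 3: insert 12 -> lo=[9, 12] hi=[23] -> (len(lo)=2, len(hi)=1, max(lo)=12)
Step 4: insert 40 -> lo=[9, 12] hi=[23, 40] -> (len(lo)=2, len(hi)=2, max(lo)=12)
Step 5: insert 13 -> lo=[9, 12, 13] hi=[23, 40] -> (len(lo)=3, len(hi)=2, max(lo)=13)
Step 6: insert 32 -> lo=[9, 12, 13] hi=[23, 32, 40] -> (len(lo)=3, len(hi)=3, max(lo)=13)
Step 7: insert 31 -> lo=[9, 12, 13, 23] hi=[31, 32, 40] -> (len(lo)=4, len(hi)=3, max(lo)=23)
Step 8: insert 17 -> lo=[9, 12, 13, 17] hi=[23, 31, 32, 40] -> (len(lo)=4, len(hi)=4, max(lo)=17)
Step 9: insert 12 -> lo=[9, 12, 12, 13, 17] hi=[23, 31, 32, 40] -> (len(lo)=5, len(hi)=4, max(lo)=17)

Answer: (1,0,9) (1,1,9) (2,1,12) (2,2,12) (3,2,13) (3,3,13) (4,3,23) (4,4,17) (5,4,17)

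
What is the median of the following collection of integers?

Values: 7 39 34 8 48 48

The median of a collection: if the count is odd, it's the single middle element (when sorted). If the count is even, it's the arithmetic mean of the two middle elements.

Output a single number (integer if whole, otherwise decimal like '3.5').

Answer: 36.5

Derivation:
Step 1: insert 7 -> lo=[7] (size 1, max 7) hi=[] (size 0) -> median=7
Step 2: insert 39 -> lo=[7] (size 1, max 7) hi=[39] (size 1, min 39) -> median=23
Step 3: insert 34 -> lo=[7, 34] (size 2, max 34) hi=[39] (size 1, min 39) -> median=34
Step 4: insert 8 -> lo=[7, 8] (size 2, max 8) hi=[34, 39] (size 2, min 34) -> median=21
Step 5: insert 48 -> lo=[7, 8, 34] (size 3, max 34) hi=[39, 48] (size 2, min 39) -> median=34
Step 6: insert 48 -> lo=[7, 8, 34] (size 3, max 34) hi=[39, 48, 48] (size 3, min 39) -> median=36.5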